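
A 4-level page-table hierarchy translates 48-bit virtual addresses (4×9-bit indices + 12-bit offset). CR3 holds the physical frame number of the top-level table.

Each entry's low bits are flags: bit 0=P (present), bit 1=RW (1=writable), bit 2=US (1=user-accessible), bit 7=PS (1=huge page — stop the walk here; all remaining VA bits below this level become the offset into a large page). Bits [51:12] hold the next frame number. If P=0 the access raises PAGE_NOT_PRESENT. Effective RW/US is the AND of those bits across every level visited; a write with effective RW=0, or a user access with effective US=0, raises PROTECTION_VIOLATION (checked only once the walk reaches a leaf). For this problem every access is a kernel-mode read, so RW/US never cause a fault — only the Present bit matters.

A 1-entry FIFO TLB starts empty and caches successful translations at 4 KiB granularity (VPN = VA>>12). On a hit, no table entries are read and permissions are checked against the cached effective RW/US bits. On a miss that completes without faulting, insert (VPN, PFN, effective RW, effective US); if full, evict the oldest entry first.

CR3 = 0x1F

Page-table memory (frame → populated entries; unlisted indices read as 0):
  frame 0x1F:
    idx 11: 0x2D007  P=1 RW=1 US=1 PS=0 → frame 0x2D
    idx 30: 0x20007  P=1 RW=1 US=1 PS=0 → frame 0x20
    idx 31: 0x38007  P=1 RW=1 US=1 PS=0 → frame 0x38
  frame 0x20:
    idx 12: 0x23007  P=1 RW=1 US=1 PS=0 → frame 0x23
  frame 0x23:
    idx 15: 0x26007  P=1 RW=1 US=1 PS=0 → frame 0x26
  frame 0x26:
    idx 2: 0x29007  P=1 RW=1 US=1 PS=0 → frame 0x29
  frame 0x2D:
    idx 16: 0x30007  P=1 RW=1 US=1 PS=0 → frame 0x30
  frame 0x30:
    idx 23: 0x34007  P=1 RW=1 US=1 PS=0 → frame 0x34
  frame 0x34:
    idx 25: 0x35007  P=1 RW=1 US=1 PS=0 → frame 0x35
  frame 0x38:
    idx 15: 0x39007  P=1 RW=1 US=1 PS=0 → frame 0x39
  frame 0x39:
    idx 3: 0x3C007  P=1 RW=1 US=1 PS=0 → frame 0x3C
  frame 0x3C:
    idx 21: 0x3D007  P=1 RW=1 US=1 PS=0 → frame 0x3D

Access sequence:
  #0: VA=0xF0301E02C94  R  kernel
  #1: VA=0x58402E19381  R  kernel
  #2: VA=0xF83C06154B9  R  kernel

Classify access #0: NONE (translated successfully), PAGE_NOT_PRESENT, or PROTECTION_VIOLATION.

Trace:
#0 VA=0xF0301E02C94 (r,kernel):
  L0 @0x1F[30] → 0x20007  P=1,RW=1,US=1,PS=0
  L1 @0x20[12] → 0x23007  P=1,RW=1,US=1,PS=0
  L2 @0x23[15] → 0x26007  P=1,RW=1,US=1,PS=0
  L3 @0x26[2] → 0x29007  P=1,RW=1,US=1,PS=0
  → PA=0x29C94  (4 entries read)
#1 VA=0x58402E19381 (r,kernel):
  L0 @0x1F[11] → 0x2D007  P=1,RW=1,US=1,PS=0
  L1 @0x2D[16] → 0x30007  P=1,RW=1,US=1,PS=0
  L2 @0x30[23] → 0x34007  P=1,RW=1,US=1,PS=0
  L3 @0x34[25] → 0x35007  P=1,RW=1,US=1,PS=0
  → PA=0x35381  (4 entries read)
#2 VA=0xF83C06154B9 (r,kernel):
  L0 @0x1F[31] → 0x38007  P=1,RW=1,US=1,PS=0
  L1 @0x38[15] → 0x39007  P=1,RW=1,US=1,PS=0
  L2 @0x39[3] → 0x3C007  P=1,RW=1,US=1,PS=0
  L3 @0x3C[21] → 0x3D007  P=1,RW=1,US=1,PS=0
  → PA=0x3D4B9  (4 entries read)

Access #0 fault: NONE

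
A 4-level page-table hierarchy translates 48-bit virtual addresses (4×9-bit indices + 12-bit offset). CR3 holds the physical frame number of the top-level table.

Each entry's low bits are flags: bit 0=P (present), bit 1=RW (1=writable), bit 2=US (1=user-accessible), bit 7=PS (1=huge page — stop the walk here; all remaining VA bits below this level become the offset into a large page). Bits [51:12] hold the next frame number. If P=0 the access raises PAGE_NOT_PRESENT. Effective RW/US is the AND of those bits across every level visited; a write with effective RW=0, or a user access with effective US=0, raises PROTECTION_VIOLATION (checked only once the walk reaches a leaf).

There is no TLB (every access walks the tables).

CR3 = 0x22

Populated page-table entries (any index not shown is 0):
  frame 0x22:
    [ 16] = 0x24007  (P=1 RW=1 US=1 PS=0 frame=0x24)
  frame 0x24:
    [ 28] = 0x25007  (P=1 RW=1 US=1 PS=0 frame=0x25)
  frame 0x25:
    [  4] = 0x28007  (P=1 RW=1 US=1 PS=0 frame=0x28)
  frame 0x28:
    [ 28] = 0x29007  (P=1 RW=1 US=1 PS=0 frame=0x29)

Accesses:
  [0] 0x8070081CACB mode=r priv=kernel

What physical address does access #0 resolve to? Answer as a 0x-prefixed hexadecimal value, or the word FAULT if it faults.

Walk each access:
#0 VA=0x8070081CACB (r,kernel):
  L0: frame=0x22 idx=16 entry=0x24007 [P=1 RW=1 US=1 PS=0]
  L1: frame=0x24 idx=28 entry=0x25007 [P=1 RW=1 US=1 PS=0]
  L2: frame=0x25 idx=4 entry=0x28007 [P=1 RW=1 US=1 PS=0]
  L3: frame=0x28 idx=28 entry=0x29007 [P=1 RW=1 US=1 PS=0]
  → PA=0x29ACB  (4 entries read)

Access #0 PA: 0x29ACB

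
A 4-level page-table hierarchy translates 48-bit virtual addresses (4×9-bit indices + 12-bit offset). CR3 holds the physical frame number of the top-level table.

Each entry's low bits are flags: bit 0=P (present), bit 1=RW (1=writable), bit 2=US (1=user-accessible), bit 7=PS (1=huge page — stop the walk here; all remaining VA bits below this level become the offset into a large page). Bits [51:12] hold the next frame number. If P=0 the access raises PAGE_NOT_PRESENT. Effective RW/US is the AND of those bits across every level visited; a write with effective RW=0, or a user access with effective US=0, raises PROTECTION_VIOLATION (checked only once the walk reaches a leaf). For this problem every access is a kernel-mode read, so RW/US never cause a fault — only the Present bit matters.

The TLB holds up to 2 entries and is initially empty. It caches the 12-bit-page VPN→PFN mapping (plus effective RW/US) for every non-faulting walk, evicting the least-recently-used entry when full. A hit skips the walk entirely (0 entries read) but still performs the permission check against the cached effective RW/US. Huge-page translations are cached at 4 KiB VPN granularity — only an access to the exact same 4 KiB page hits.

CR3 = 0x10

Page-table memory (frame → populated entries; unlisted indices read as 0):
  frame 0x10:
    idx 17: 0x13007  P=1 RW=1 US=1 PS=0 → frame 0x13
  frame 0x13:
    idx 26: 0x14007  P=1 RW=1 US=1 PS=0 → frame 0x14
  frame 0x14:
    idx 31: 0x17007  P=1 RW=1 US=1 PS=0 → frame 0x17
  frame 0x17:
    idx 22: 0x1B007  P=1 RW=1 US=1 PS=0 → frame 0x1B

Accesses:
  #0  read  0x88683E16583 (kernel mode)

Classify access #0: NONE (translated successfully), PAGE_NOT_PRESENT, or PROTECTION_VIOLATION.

Walk each access:
#0 VA=0x88683E16583 (r,kernel):
  L0: frame=0x10 idx=17 entry=0x13007 [P=1 RW=1 US=1 PS=0]
  L1: frame=0x13 idx=26 entry=0x14007 [P=1 RW=1 US=1 PS=0]
  L2: frame=0x14 idx=31 entry=0x17007 [P=1 RW=1 US=1 PS=0]
  L3: frame=0x17 idx=22 entry=0x1B007 [P=1 RW=1 US=1 PS=0]
  → PA=0x1B583  (4 entries read)

Access #0 fault: NONE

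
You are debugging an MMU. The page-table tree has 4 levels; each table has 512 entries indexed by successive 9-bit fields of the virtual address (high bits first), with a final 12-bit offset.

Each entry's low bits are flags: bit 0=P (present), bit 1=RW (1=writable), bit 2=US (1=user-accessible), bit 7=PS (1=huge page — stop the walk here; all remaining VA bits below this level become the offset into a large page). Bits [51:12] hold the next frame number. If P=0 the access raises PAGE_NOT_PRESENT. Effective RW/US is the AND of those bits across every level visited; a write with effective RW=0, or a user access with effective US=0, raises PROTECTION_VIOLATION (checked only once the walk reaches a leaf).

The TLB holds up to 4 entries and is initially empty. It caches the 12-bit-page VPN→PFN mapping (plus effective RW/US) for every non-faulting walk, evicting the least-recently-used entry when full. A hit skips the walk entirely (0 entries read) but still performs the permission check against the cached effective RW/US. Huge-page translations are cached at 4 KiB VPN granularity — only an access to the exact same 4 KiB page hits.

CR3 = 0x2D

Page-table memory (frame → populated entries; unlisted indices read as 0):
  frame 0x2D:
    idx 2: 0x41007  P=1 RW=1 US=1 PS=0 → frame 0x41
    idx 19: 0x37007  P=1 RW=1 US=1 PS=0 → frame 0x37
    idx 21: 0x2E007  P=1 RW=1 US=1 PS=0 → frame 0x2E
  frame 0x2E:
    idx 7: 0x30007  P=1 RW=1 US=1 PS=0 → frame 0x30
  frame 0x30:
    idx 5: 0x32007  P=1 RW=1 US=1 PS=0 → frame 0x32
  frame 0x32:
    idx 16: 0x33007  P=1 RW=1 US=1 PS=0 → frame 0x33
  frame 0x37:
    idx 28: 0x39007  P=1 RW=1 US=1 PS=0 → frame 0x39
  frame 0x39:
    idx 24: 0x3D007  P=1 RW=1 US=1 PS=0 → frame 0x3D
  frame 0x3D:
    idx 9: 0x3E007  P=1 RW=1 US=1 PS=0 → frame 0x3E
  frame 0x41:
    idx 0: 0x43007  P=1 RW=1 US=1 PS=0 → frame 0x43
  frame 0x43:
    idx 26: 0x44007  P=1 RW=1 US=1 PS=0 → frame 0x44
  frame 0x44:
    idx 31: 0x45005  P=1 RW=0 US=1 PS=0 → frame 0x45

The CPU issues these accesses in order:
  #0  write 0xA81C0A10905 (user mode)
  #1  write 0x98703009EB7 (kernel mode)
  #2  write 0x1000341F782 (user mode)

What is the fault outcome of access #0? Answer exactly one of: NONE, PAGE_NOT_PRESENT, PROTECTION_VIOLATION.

Walk each access:
#0 VA=0xA81C0A10905 (w,user):
  lvl0: tbl 0x2D, slot 21 ⇒ 0x2E007 (P1/RW1/US1/PS0)
  lvl1: tbl 0x2E, slot 7 ⇒ 0x30007 (P1/RW1/US1/PS0)
  lvl2: tbl 0x30, slot 5 ⇒ 0x32007 (P1/RW1/US1/PS0)
  lvl3: tbl 0x32, slot 16 ⇒ 0x33007 (P1/RW1/US1/PS0)
  ⇒ phys 0x33905  [4 reads]
#1 VA=0x98703009EB7 (w,kernel):
  lvl0: tbl 0x2D, slot 19 ⇒ 0x37007 (P1/RW1/US1/PS0)
  lvl1: tbl 0x37, slot 28 ⇒ 0x39007 (P1/RW1/US1/PS0)
  lvl2: tbl 0x39, slot 24 ⇒ 0x3D007 (P1/RW1/US1/PS0)
  lvl3: tbl 0x3D, slot 9 ⇒ 0x3E007 (P1/RW1/US1/PS0)
  ⇒ phys 0x3EEB7  [4 reads]
#2 VA=0x1000341F782 (w,user):
  lvl0: tbl 0x2D, slot 2 ⇒ 0x41007 (P1/RW1/US1/PS0)
  lvl1: tbl 0x41, slot 0 ⇒ 0x43007 (P1/RW1/US1/PS0)
  lvl2: tbl 0x43, slot 26 ⇒ 0x44007 (P1/RW1/US1/PS0)
  lvl3: tbl 0x44, slot 31 ⇒ 0x45005 (P1/RW0/US1/PS0)
  → PROTECTION_VIOLATION  (4 entries read)

Access #0 fault: NONE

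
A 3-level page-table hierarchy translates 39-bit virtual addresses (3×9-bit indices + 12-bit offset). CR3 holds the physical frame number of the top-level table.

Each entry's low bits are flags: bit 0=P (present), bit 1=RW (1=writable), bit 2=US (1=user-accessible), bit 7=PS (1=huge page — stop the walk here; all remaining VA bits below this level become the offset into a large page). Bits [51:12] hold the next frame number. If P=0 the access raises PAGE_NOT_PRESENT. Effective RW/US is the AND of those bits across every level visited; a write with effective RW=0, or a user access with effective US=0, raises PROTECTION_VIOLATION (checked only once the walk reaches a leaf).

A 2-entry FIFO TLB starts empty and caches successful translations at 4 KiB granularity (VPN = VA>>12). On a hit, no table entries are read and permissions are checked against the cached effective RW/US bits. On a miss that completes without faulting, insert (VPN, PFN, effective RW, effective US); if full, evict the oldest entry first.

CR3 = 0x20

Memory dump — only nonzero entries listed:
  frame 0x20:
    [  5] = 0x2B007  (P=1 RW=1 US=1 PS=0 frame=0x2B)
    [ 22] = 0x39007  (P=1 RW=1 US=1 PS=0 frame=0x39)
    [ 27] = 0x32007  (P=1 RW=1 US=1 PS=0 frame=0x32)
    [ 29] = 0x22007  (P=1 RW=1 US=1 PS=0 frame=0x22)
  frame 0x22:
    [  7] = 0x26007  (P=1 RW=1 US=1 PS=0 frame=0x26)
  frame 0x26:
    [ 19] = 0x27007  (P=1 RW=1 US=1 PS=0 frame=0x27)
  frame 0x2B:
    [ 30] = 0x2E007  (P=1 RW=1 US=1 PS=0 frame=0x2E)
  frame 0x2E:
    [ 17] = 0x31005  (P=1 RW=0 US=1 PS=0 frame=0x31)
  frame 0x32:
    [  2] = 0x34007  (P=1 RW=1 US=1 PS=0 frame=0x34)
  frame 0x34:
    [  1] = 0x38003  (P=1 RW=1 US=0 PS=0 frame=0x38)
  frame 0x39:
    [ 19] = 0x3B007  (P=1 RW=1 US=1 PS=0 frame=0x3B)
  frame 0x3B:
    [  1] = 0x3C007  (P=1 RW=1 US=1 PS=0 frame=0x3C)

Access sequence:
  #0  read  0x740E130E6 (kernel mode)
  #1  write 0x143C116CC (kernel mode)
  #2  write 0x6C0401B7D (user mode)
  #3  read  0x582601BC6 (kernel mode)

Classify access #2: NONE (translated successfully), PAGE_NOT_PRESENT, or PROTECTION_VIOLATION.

Per-access translation:
#0 VA=0x740E130E6 (r,kernel):
  lvl0: tbl 0x20, slot 29 ⇒ 0x22007 (P1/RW1/US1/PS0)
  lvl1: tbl 0x22, slot 7 ⇒ 0x26007 (P1/RW1/US1/PS0)
  lvl2: tbl 0x26, slot 19 ⇒ 0x27007 (P1/RW1/US1/PS0)
  ✓ 0x270E6  — 3 lookups
#1 VA=0x143C116CC (w,kernel):
  lvl0: tbl 0x20, slot 5 ⇒ 0x2B007 (P1/RW1/US1/PS0)
  lvl1: tbl 0x2B, slot 30 ⇒ 0x2E007 (P1/RW1/US1/PS0)
  lvl2: tbl 0x2E, slot 17 ⇒ 0x31005 (P1/RW0/US1/PS0)
  ✗ PROTECTION_VIOLATION  [3 reads]
#2 VA=0x6C0401B7D (w,user):
  lvl0: tbl 0x20, slot 27 ⇒ 0x32007 (P1/RW1/US1/PS0)
  lvl1: tbl 0x32, slot 2 ⇒ 0x34007 (P1/RW1/US1/PS0)
  lvl2: tbl 0x34, slot 1 ⇒ 0x38003 (P1/RW1/US0/PS0)
  ✗ PROTECTION_VIOLATION  [3 reads]
#3 VA=0x582601BC6 (r,kernel):
  lvl0: tbl 0x20, slot 22 ⇒ 0x39007 (P1/RW1/US1/PS0)
  lvl1: tbl 0x39, slot 19 ⇒ 0x3B007 (P1/RW1/US1/PS0)
  lvl2: tbl 0x3B, slot 1 ⇒ 0x3C007 (P1/RW1/US1/PS0)
  ✓ 0x3CBC6  — 3 lookups

Access #2 fault: PROTECTION_VIOLATION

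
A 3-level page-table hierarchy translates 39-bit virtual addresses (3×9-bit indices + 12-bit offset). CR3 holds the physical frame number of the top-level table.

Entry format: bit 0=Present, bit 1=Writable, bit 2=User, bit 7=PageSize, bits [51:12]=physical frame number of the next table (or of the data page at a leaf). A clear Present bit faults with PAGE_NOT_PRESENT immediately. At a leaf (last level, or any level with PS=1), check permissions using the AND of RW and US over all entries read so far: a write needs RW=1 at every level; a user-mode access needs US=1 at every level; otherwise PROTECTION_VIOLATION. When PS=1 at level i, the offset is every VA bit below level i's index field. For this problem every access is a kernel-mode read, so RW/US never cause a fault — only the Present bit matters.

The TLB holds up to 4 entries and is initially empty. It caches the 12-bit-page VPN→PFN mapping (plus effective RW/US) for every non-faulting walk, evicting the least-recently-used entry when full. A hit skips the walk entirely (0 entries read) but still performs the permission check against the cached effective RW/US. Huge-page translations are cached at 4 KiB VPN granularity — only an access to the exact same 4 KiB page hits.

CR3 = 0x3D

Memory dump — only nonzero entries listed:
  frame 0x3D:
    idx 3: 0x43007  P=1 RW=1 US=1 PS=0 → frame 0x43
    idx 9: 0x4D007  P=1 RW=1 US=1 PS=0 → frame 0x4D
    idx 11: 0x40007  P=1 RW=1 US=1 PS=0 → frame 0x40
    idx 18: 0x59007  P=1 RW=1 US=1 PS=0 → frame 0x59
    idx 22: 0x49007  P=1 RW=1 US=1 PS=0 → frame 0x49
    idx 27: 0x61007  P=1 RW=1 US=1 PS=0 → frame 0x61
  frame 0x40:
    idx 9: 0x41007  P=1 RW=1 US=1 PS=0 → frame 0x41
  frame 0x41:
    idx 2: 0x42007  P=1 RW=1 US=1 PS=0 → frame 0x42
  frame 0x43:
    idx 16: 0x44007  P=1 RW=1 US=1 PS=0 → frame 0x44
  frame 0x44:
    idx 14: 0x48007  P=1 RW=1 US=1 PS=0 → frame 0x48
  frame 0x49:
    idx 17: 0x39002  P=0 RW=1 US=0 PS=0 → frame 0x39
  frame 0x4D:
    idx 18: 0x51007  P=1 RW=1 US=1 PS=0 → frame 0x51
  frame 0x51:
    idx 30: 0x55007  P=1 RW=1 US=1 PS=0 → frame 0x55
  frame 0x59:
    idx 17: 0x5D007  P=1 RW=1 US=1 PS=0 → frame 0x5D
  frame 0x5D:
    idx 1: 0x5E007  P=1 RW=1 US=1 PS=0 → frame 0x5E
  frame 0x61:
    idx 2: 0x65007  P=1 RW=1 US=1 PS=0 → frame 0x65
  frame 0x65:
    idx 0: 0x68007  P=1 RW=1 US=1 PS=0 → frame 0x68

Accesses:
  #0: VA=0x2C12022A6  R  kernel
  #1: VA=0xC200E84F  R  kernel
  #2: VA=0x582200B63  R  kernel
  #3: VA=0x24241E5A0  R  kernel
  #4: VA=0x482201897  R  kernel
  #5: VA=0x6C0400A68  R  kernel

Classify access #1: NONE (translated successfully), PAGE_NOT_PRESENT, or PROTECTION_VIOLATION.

Per-access translation:
#0 VA=0x2C12022A6 (r,kernel):
  L0: frame=0x3D idx=11 entry=0x40007 [P=1 RW=1 US=1 PS=0]
  L1: frame=0x40 idx=9 entry=0x41007 [P=1 RW=1 US=1 PS=0]
  L2: frame=0x41 idx=2 entry=0x42007 [P=1 RW=1 US=1 PS=0]
  ✓ 0x422A6  — 3 lookups
#1 VA=0xC200E84F (r,kernel):
  L0: frame=0x3D idx=3 entry=0x43007 [P=1 RW=1 US=1 PS=0]
  L1: frame=0x43 idx=16 entry=0x44007 [P=1 RW=1 US=1 PS=0]
  L2: frame=0x44 idx=14 entry=0x48007 [P=1 RW=1 US=1 PS=0]
  ✓ 0x4884F  — 3 lookups
#2 VA=0x582200B63 (r,kernel):
  L0: frame=0x3D idx=22 entry=0x49007 [P=1 RW=1 US=1 PS=0]
  L1: frame=0x49 idx=17 entry=0x39002 [P=0 RW=1 US=0 PS=0]
  ⇒ fault: PAGE_NOT_PRESENT  — 2 lookups
#3 VA=0x24241E5A0 (r,kernel):
  L0: frame=0x3D idx=9 entry=0x4D007 [P=1 RW=1 US=1 PS=0]
  L1: frame=0x4D idx=18 entry=0x51007 [P=1 RW=1 US=1 PS=0]
  L2: frame=0x51 idx=30 entry=0x55007 [P=1 RW=1 US=1 PS=0]
  ✓ 0x555A0  — 3 lookups
#4 VA=0x482201897 (r,kernel):
  L0: frame=0x3D idx=18 entry=0x59007 [P=1 RW=1 US=1 PS=0]
  L1: frame=0x59 idx=17 entry=0x5D007 [P=1 RW=1 US=1 PS=0]
  L2: frame=0x5D idx=1 entry=0x5E007 [P=1 RW=1 US=1 PS=0]
  ✓ 0x5E897  — 3 lookups
#5 VA=0x6C0400A68 (r,kernel):
  L0: frame=0x3D idx=27 entry=0x61007 [P=1 RW=1 US=1 PS=0]
  L1: frame=0x61 idx=2 entry=0x65007 [P=1 RW=1 US=1 PS=0]
  L2: frame=0x65 idx=0 entry=0x68007 [P=1 RW=1 US=1 PS=0]
  ✓ 0x68A68  — 3 lookups

Access #1 fault: NONE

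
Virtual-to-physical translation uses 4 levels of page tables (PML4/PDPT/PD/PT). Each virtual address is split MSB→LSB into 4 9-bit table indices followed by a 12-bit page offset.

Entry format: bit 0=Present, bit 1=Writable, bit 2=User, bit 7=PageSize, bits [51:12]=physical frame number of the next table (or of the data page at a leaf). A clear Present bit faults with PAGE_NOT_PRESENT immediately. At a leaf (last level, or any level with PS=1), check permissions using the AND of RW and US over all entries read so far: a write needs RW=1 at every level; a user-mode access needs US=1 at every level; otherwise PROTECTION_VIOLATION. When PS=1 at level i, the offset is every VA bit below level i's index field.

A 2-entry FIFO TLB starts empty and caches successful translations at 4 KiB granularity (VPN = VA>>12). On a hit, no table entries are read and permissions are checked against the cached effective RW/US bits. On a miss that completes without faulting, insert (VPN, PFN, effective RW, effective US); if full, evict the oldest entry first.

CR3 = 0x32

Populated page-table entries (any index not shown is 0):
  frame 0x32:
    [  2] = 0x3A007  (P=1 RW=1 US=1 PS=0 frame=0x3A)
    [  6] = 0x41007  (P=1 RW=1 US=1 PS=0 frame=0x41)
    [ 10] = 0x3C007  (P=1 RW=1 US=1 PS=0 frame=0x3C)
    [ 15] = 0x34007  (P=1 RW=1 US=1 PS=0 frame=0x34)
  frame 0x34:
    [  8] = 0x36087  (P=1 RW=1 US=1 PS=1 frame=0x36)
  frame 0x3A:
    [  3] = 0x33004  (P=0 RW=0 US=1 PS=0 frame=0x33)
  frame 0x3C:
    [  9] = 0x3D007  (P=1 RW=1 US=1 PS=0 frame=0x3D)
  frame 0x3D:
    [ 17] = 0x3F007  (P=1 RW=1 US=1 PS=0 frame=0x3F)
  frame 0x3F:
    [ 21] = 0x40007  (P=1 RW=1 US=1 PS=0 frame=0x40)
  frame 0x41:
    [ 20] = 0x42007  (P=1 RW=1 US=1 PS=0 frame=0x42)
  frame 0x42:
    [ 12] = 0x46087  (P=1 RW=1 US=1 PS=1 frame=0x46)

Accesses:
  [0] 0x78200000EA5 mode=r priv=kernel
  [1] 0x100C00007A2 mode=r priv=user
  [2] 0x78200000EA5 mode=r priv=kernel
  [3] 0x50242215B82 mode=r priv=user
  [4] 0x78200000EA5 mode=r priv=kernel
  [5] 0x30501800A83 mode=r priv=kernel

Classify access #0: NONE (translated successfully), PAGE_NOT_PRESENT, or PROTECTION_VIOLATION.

Trace:
#0 VA=0x78200000EA5 (r,kernel):
  L0: frame=0x32 idx=15 entry=0x34007 [P=1 RW=1 US=1 PS=0]
  L1: frame=0x34 idx=8 entry=0x36087 [P=1 RW=1 US=1 PS=1]
  ⇒ phys 0x36EA5 (huge @L1)  [2 reads]
#1 VA=0x100C00007A2 (r,user):
  L0: frame=0x32 idx=2 entry=0x3A007 [P=1 RW=1 US=1 PS=0]
  L1: frame=0x3A idx=3 entry=0x33004 [P=0 RW=0 US=1 PS=0]
  ✗ PAGE_NOT_PRESENT  [2 reads]
#2 VA=0x78200000EA5 (r,kernel):
  TLB hit vpn=0x78200000 → PA=0x36EA5
#3 VA=0x50242215B82 (r,user):
  L0: frame=0x32 idx=10 entry=0x3C007 [P=1 RW=1 US=1 PS=0]
  L1: frame=0x3C idx=9 entry=0x3D007 [P=1 RW=1 US=1 PS=0]
  L2: frame=0x3D idx=17 entry=0x3F007 [P=1 RW=1 US=1 PS=0]
  L3: frame=0x3F idx=21 entry=0x40007 [P=1 RW=1 US=1 PS=0]
  ⇒ phys 0x40B82  [4 reads]
#4 VA=0x78200000EA5 (r,kernel):
  TLB hit vpn=0x78200000 → PA=0x36EA5
#5 VA=0x30501800A83 (r,kernel):
  L0: frame=0x32 idx=6 entry=0x41007 [P=1 RW=1 US=1 PS=0]
  L1: frame=0x41 idx=20 entry=0x42007 [P=1 RW=1 US=1 PS=0]
  L2: frame=0x42 idx=12 entry=0x46087 [P=1 RW=1 US=1 PS=1]
  ⇒ phys 0x46A83 (huge @L2)  [3 reads]

Access #0 fault: NONE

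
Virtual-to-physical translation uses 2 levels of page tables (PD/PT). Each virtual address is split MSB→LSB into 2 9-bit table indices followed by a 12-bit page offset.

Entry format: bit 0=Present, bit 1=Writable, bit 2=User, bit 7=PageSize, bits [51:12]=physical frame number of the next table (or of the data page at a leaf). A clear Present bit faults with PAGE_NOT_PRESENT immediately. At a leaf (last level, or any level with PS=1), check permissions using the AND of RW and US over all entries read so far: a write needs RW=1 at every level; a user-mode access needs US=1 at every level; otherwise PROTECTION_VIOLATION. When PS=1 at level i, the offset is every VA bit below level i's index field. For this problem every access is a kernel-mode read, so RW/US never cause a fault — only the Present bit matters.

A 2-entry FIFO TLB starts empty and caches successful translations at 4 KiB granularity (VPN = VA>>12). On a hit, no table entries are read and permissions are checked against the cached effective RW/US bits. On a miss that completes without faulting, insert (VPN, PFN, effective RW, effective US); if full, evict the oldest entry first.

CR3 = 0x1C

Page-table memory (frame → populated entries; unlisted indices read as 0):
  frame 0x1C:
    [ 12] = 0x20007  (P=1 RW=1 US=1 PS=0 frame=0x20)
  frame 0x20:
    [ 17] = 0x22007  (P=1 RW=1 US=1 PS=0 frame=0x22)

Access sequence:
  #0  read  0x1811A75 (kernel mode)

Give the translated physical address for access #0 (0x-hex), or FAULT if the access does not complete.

Walk each access:
#0 VA=0x1811A75 (r,kernel):
  L0 @0x1C[12] → 0x20007  P=1,RW=1,US=1,PS=0
  L1 @0x20[17] → 0x22007  P=1,RW=1,US=1,PS=0
  ⇒ phys 0x22A75  [2 reads]

Access #0 PA: 0x22A75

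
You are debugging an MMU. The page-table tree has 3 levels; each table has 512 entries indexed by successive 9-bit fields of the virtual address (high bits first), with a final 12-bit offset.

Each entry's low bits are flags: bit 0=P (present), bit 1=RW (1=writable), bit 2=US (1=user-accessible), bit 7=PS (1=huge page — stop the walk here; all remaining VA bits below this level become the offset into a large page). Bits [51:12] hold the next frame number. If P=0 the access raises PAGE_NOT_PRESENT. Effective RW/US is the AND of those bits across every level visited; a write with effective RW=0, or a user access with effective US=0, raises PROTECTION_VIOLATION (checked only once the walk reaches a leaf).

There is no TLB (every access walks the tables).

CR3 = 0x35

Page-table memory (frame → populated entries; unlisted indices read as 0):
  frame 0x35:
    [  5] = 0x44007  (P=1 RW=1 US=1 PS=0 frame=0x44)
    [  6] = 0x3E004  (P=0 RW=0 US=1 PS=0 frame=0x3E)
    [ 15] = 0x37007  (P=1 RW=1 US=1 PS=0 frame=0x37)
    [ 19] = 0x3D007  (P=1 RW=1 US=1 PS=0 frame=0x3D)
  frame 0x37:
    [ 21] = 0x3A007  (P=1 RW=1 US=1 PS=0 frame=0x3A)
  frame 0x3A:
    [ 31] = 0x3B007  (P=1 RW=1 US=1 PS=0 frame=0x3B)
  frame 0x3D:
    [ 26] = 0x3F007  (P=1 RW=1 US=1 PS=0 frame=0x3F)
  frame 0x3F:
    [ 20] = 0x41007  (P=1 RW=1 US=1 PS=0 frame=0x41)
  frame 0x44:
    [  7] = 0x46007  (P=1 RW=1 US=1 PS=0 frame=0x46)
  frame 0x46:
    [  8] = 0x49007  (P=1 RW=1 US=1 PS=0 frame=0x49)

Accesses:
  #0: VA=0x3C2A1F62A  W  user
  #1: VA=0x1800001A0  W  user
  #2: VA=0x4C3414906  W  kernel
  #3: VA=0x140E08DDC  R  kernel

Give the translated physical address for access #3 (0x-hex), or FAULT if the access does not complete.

Walk each access:
#0 VA=0x3C2A1F62A (w,user):
  [0] read 0x35 idx=15: raw=0x37007 flags P=1 W=1 U=1 S=0
  [1] read 0x37 idx=21: raw=0x3A007 flags P=1 W=1 U=1 S=0
  [2] read 0x3A idx=31: raw=0x3B007 flags P=1 W=1 U=1 S=0
  → PA=0x3B62A  (3 entries read)
#1 VA=0x1800001A0 (w,user):
  [0] read 0x35 idx=6: raw=0x3E004 flags P=0 W=0 U=1 S=0
  ✗ PAGE_NOT_PRESENT  [1 reads]
#2 VA=0x4C3414906 (w,kernel):
  [0] read 0x35 idx=19: raw=0x3D007 flags P=1 W=1 U=1 S=0
  [1] read 0x3D idx=26: raw=0x3F007 flags P=1 W=1 U=1 S=0
  [2] read 0x3F idx=20: raw=0x41007 flags P=1 W=1 U=1 S=0
  → PA=0x41906  (3 entries read)
#3 VA=0x140E08DDC (r,kernel):
  [0] read 0x35 idx=5: raw=0x44007 flags P=1 W=1 U=1 S=0
  [1] read 0x44 idx=7: raw=0x46007 flags P=1 W=1 U=1 S=0
  [2] read 0x46 idx=8: raw=0x49007 flags P=1 W=1 U=1 S=0
  → PA=0x49DDC  (3 entries read)

Access #3 PA: 0x49DDC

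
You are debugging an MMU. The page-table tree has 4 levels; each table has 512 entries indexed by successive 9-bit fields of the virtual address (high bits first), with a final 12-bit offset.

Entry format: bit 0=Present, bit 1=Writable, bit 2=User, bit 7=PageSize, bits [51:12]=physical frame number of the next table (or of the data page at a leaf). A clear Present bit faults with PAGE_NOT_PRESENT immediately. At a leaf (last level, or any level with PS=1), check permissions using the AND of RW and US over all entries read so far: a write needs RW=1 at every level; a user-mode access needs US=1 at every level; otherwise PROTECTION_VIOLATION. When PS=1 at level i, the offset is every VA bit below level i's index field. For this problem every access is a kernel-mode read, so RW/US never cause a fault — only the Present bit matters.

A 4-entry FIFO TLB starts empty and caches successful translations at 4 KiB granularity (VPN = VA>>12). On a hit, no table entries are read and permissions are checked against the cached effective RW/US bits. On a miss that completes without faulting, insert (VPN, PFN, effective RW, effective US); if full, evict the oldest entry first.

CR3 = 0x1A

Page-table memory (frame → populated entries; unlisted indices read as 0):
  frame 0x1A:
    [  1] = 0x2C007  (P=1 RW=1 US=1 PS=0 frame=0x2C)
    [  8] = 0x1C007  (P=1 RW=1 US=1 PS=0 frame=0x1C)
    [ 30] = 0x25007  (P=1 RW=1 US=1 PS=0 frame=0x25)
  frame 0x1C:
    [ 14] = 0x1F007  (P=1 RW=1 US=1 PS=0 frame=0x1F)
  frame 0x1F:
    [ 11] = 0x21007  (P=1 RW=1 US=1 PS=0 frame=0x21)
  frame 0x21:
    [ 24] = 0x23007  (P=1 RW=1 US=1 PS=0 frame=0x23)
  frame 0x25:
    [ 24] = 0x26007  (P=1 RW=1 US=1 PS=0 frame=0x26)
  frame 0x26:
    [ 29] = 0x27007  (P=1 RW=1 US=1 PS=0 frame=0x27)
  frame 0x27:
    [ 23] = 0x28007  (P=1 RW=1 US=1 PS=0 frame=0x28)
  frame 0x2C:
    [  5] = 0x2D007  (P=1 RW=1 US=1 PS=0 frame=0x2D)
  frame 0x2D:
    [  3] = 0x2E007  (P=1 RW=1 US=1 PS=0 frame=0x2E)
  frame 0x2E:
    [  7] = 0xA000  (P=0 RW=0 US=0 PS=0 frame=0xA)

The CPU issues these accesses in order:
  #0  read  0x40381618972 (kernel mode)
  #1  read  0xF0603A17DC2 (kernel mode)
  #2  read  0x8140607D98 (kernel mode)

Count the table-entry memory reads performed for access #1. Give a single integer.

Trace:
#0 VA=0x40381618972 (r,kernel):
  L0: frame=0x1A idx=8 entry=0x1C007 [P=1 RW=1 US=1 PS=0]
  L1: frame=0x1C idx=14 entry=0x1F007 [P=1 RW=1 US=1 PS=0]
  L2: frame=0x1F idx=11 entry=0x21007 [P=1 RW=1 US=1 PS=0]
  L3: frame=0x21 idx=24 entry=0x23007 [P=1 RW=1 US=1 PS=0]
  ✓ 0x23972  — 4 lookups
#1 VA=0xF0603A17DC2 (r,kernel):
  L0: frame=0x1A idx=30 entry=0x25007 [P=1 RW=1 US=1 PS=0]
  L1: frame=0x25 idx=24 entry=0x26007 [P=1 RW=1 US=1 PS=0]
  L2: frame=0x26 idx=29 entry=0x27007 [P=1 RW=1 US=1 PS=0]
  L3: frame=0x27 idx=23 entry=0x28007 [P=1 RW=1 US=1 PS=0]
  ✓ 0x28DC2  — 4 lookups
#2 VA=0x8140607D98 (r,kernel):
  L0: frame=0x1A idx=1 entry=0x2C007 [P=1 RW=1 US=1 PS=0]
  L1: frame=0x2C idx=5 entry=0x2D007 [P=1 RW=1 US=1 PS=0]
  L2: frame=0x2D idx=3 entry=0x2E007 [P=1 RW=1 US=1 PS=0]
  L3: frame=0x2E idx=7 entry=0xA000 [P=0 RW=0 US=0 PS=0]
  ⇒ fault: PAGE_NOT_PRESENT  — 4 lookups

Entries read for #1: 4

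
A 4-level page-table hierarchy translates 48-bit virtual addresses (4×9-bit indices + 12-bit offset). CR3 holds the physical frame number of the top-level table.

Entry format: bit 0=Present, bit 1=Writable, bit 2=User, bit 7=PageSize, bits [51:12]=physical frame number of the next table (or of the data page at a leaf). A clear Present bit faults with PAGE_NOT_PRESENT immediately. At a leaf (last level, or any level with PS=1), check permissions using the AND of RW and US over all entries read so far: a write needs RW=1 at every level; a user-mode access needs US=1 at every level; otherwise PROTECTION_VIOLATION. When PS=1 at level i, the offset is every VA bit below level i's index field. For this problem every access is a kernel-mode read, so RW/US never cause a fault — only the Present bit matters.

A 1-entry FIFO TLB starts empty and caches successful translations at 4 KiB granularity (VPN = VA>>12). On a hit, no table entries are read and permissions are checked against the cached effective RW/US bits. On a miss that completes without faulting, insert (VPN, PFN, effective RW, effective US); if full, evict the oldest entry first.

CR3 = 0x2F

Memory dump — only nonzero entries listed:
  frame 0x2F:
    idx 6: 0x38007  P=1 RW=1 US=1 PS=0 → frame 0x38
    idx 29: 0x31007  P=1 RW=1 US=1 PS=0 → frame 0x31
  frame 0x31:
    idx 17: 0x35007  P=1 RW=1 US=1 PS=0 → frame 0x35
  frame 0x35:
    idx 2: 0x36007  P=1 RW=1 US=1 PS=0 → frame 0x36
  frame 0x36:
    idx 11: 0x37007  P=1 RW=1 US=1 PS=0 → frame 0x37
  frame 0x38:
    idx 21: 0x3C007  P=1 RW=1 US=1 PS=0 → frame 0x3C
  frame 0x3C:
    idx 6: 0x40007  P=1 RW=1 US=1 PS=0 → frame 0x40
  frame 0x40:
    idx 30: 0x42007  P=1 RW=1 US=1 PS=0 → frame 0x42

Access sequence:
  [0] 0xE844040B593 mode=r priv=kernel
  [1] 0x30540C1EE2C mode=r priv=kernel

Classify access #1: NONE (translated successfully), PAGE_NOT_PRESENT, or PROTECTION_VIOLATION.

Trace:
#0 VA=0xE844040B593 (r,kernel):
  L0 @0x2F[29] → 0x31007  P=1,RW=1,US=1,PS=0
  L1 @0x31[17] → 0x35007  P=1,RW=1,US=1,PS=0
  L2 @0x35[2] → 0x36007  P=1,RW=1,US=1,PS=0
  L3 @0x36[11] → 0x37007  P=1,RW=1,US=1,PS=0
  ⇒ phys 0x37593  [4 reads]
#1 VA=0x30540C1EE2C (r,kernel):
  L0 @0x2F[6] → 0x38007  P=1,RW=1,US=1,PS=0
  L1 @0x38[21] → 0x3C007  P=1,RW=1,US=1,PS=0
  L2 @0x3C[6] → 0x40007  P=1,RW=1,US=1,PS=0
  L3 @0x40[30] → 0x42007  P=1,RW=1,US=1,PS=0
  ⇒ phys 0x42E2C  [4 reads]

Access #1 fault: NONE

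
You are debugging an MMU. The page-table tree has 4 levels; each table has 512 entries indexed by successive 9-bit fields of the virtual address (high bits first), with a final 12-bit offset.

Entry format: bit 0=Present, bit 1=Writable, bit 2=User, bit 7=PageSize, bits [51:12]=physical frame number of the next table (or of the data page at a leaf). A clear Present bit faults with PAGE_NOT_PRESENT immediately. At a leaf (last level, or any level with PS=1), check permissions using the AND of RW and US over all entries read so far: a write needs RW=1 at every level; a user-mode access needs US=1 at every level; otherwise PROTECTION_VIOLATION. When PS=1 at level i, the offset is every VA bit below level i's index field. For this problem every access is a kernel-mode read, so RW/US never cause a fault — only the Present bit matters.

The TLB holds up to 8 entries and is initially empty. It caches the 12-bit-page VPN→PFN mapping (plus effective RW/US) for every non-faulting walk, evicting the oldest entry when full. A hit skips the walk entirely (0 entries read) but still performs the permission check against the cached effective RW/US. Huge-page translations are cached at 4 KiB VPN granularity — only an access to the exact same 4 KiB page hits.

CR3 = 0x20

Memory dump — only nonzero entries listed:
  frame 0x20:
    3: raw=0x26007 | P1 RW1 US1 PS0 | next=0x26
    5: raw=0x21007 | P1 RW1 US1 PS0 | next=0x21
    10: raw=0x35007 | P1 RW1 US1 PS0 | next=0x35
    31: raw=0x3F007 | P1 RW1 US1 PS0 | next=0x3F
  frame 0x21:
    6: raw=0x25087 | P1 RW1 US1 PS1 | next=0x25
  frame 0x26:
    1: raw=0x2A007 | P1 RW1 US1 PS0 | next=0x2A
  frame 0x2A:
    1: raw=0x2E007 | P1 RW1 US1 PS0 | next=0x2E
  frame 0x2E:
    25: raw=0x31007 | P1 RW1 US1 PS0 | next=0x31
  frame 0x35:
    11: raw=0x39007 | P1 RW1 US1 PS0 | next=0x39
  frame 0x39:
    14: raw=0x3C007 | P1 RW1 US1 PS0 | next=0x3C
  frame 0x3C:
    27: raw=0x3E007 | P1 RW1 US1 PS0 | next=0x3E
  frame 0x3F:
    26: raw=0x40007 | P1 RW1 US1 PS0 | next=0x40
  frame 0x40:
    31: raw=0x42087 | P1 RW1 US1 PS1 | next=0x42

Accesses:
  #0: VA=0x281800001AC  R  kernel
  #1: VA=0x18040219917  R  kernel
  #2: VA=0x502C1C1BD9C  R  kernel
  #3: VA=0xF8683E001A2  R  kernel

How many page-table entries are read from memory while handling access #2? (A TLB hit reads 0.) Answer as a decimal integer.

Walk each access:
#0 VA=0x281800001AC (r,kernel):
  lvl0: tbl 0x20, slot 5 ⇒ 0x21007 (P1/RW1/US1/PS0)
  lvl1: tbl 0x21, slot 6 ⇒ 0x25087 (P1/RW1/US1/PS1)
  ✓ 0x251AC (huge @L1)  — 2 lookups
#1 VA=0x18040219917 (r,kernel):
  lvl0: tbl 0x20, slot 3 ⇒ 0x26007 (P1/RW1/US1/PS0)
  lvl1: tbl 0x26, slot 1 ⇒ 0x2A007 (P1/RW1/US1/PS0)
  lvl2: tbl 0x2A, slot 1 ⇒ 0x2E007 (P1/RW1/US1/PS0)
  lvl3: tbl 0x2E, slot 25 ⇒ 0x31007 (P1/RW1/US1/PS0)
  ✓ 0x31917  — 4 lookups
#2 VA=0x502C1C1BD9C (r,kernel):
  lvl0: tbl 0x20, slot 10 ⇒ 0x35007 (P1/RW1/US1/PS0)
  lvl1: tbl 0x35, slot 11 ⇒ 0x39007 (P1/RW1/US1/PS0)
  lvl2: tbl 0x39, slot 14 ⇒ 0x3C007 (P1/RW1/US1/PS0)
  lvl3: tbl 0x3C, slot 27 ⇒ 0x3E007 (P1/RW1/US1/PS0)
  ✓ 0x3ED9C  — 4 lookups
#3 VA=0xF8683E001A2 (r,kernel):
  lvl0: tbl 0x20, slot 31 ⇒ 0x3F007 (P1/RW1/US1/PS0)
  lvl1: tbl 0x3F, slot 26 ⇒ 0x40007 (P1/RW1/US1/PS0)
  lvl2: tbl 0x40, slot 31 ⇒ 0x42087 (P1/RW1/US1/PS1)
  ✓ 0x421A2 (huge @L2)  — 3 lookups

Entries read for #2: 4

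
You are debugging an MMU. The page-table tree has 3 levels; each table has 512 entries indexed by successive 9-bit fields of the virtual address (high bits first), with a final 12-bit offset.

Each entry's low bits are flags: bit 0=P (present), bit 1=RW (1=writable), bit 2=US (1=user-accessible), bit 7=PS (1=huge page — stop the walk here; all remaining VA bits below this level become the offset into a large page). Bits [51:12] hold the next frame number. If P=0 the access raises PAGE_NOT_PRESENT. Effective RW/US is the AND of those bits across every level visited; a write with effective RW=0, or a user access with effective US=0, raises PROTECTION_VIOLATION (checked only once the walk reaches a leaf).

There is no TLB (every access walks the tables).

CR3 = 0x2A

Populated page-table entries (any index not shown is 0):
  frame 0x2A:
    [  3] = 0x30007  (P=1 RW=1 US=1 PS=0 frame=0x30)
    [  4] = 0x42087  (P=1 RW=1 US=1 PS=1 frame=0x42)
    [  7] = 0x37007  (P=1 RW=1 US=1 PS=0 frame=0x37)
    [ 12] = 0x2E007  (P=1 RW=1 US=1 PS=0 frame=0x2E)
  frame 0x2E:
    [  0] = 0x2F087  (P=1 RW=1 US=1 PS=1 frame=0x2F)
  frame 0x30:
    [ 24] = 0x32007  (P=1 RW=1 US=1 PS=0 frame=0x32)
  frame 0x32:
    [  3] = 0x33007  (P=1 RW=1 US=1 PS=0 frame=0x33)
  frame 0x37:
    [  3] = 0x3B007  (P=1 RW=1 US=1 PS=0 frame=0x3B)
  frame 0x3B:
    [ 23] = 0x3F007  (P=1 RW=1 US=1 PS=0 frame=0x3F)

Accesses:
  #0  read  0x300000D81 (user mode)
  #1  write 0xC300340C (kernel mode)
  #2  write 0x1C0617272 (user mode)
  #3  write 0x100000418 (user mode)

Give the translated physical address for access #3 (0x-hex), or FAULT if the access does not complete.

Walk each access:
#0 VA=0x300000D81 (r,user):
  lvl0: tbl 0x2A, slot 12 ⇒ 0x2E007 (P1/RW1/US1/PS0)
  lvl1: tbl 0x2E, slot 0 ⇒ 0x2F087 (P1/RW1/US1/PS1)
  ✓ 0x2FD81 (huge @L1)  — 2 lookups
#1 VA=0xC300340C (w,kernel):
  lvl0: tbl 0x2A, slot 3 ⇒ 0x30007 (P1/RW1/US1/PS0)
  lvl1: tbl 0x30, slot 24 ⇒ 0x32007 (P1/RW1/US1/PS0)
  lvl2: tbl 0x32, slot 3 ⇒ 0x33007 (P1/RW1/US1/PS0)
  ✓ 0x3340C  — 3 lookups
#2 VA=0x1C0617272 (w,user):
  lvl0: tbl 0x2A, slot 7 ⇒ 0x37007 (P1/RW1/US1/PS0)
  lvl1: tbl 0x37, slot 3 ⇒ 0x3B007 (P1/RW1/US1/PS0)
  lvl2: tbl 0x3B, slot 23 ⇒ 0x3F007 (P1/RW1/US1/PS0)
  ✓ 0x3F272  — 3 lookups
#3 VA=0x100000418 (w,user):
  lvl0: tbl 0x2A, slot 4 ⇒ 0x42087 (P1/RW1/US1/PS1)
  ✓ 0x42418 (huge @L0)  — 1 lookups

Access #3 PA: 0x42418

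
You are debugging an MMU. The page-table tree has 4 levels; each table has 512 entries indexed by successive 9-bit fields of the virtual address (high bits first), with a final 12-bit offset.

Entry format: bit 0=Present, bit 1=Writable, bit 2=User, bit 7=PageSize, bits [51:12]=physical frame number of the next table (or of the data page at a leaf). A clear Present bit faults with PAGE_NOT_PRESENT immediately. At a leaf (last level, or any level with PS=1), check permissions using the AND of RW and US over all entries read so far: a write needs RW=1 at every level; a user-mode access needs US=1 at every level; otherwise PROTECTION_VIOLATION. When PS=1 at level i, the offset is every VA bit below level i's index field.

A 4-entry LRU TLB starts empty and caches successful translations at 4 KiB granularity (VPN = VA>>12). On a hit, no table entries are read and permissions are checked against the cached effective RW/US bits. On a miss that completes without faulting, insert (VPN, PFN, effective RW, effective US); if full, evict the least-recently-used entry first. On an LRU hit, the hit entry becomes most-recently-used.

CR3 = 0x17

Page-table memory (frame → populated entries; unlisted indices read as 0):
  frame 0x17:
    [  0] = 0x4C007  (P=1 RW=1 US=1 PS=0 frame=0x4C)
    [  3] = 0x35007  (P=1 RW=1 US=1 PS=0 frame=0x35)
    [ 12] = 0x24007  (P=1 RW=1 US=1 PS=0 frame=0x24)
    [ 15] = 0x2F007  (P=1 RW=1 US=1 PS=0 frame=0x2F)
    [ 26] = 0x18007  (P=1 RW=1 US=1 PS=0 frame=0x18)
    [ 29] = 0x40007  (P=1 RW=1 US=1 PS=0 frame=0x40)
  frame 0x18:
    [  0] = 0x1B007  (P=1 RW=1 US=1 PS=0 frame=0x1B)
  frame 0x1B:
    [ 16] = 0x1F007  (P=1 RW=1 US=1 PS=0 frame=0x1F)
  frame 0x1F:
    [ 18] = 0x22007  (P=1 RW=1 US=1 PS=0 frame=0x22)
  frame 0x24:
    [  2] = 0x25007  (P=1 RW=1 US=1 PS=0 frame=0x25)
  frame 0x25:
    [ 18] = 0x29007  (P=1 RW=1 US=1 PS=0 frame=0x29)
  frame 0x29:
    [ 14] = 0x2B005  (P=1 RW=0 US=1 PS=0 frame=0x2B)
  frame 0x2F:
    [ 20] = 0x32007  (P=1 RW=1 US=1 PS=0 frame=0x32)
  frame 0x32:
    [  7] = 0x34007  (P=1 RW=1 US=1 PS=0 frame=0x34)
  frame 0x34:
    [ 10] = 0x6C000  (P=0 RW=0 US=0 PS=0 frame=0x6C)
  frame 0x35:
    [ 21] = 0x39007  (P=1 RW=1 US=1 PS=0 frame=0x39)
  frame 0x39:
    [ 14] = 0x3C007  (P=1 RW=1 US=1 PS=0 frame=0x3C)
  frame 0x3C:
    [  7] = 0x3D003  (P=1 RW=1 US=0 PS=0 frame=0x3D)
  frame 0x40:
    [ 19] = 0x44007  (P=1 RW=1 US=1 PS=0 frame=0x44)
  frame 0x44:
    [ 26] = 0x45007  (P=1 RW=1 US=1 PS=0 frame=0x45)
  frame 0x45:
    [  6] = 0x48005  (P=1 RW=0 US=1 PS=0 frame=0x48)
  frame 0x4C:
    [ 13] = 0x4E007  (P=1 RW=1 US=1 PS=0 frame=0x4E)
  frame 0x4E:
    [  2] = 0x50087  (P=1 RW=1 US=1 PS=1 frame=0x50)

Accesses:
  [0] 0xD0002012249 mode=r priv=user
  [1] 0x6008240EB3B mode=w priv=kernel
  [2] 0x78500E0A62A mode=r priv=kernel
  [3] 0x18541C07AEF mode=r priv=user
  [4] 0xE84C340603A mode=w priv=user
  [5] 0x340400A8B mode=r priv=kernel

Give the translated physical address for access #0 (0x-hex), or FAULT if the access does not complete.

Per-access translation:
#0 VA=0xD0002012249 (r,user):
  L0 @0x17[26] → 0x18007  P=1,RW=1,US=1,PS=0
  L1 @0x18[0] → 0x1B007  P=1,RW=1,US=1,PS=0
  L2 @0x1B[16] → 0x1F007  P=1,RW=1,US=1,PS=0
  L3 @0x1F[18] → 0x22007  P=1,RW=1,US=1,PS=0
  ⇒ phys 0x22249  [4 reads]
#1 VA=0x6008240EB3B (w,kernel):
  L0 @0x17[12] → 0x24007  P=1,RW=1,US=1,PS=0
  L1 @0x24[2] → 0x25007  P=1,RW=1,US=1,PS=0
  L2 @0x25[18] → 0x29007  P=1,RW=1,US=1,PS=0
  L3 @0x29[14] → 0x2B005  P=1,RW=0,US=1,PS=0
  ⇒ fault: PROTECTION_VIOLATION  — 4 lookups
#2 VA=0x78500E0A62A (r,kernel):
  L0 @0x17[15] → 0x2F007  P=1,RW=1,US=1,PS=0
  L1 @0x2F[20] → 0x32007  P=1,RW=1,US=1,PS=0
  L2 @0x32[7] → 0x34007  P=1,RW=1,US=1,PS=0
  L3 @0x34[10] → 0x6C000  P=0,RW=0,US=0,PS=0
  ⇒ fault: PAGE_NOT_PRESENT  — 4 lookups
#3 VA=0x18541C07AEF (r,user):
  L0 @0x17[3] → 0x35007  P=1,RW=1,US=1,PS=0
  L1 @0x35[21] → 0x39007  P=1,RW=1,US=1,PS=0
  L2 @0x39[14] → 0x3C007  P=1,RW=1,US=1,PS=0
  L3 @0x3C[7] → 0x3D003  P=1,RW=1,US=0,PS=0
  ⇒ fault: PROTECTION_VIOLATION  — 4 lookups
#4 VA=0xE84C340603A (w,user):
  L0 @0x17[29] → 0x40007  P=1,RW=1,US=1,PS=0
  L1 @0x40[19] → 0x44007  P=1,RW=1,US=1,PS=0
  L2 @0x44[26] → 0x45007  P=1,RW=1,US=1,PS=0
  L3 @0x45[6] → 0x48005  P=1,RW=0,US=1,PS=0
  ⇒ fault: PROTECTION_VIOLATION  — 4 lookups
#5 VA=0x340400A8B (r,kernel):
  L0 @0x17[0] → 0x4C007  P=1,RW=1,US=1,PS=0
  L1 @0x4C[13] → 0x4E007  P=1,RW=1,US=1,PS=0
  L2 @0x4E[2] → 0x50087  P=1,RW=1,US=1,PS=1
  ⇒ phys 0x50A8B (huge @L2)  [3 reads]

Access #0 PA: 0x22249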